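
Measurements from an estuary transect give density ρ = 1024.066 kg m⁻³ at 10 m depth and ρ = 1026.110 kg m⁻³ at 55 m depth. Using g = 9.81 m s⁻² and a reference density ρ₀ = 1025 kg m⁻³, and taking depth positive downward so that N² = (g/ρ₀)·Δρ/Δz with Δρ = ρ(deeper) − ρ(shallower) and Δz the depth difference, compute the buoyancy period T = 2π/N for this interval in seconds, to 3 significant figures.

301 s

Δρ = 1026.110 − 1024.066 = 2.044 kg m⁻³ over Δz = 55 − 10 = 45 m.
N² = (9.81/1025) × (2.044/45) = 4.3472 × 10⁻⁴ s⁻².
N = √(4.3472 × 10⁻⁴) = 0.020850 rad s⁻¹, so T = 2π/N = 301.35 s ≈ 301 s.
A positive N² confirms static stability across the interval.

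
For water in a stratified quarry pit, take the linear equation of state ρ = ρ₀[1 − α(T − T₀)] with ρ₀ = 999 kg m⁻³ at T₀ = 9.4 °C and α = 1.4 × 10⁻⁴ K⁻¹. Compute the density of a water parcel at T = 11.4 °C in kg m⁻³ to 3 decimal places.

998.720 kg m⁻³

T − T₀ = +2.0 K.
Bracket = 1 − α·(+2.0) = 1 + (-2.80 × 10⁻⁴) = 0.9997200.
ρ = 999 × 0.9997200 = 998.720 kg m⁻³.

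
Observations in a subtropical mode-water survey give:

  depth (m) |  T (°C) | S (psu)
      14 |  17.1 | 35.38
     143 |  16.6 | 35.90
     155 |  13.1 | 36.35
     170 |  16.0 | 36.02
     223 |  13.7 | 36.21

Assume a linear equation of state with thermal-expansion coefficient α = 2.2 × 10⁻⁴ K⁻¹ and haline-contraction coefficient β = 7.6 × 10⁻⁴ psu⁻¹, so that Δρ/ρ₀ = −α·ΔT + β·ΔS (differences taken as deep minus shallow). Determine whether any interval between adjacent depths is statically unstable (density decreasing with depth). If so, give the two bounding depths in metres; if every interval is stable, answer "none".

155–170 m

Evaluate Δρ/ρ₀ = −αΔT + βΔS across each adjacent pair:
  14–143 m: −αΔT+βΔS = −(2.2 × 10⁻⁴)(-0.5)+(7.6 × 10⁻⁴)(+0.52) = 5.1 × 10⁻⁴ → stable
  143–155 m: −αΔT+βΔS = −(2.2 × 10⁻⁴)(-3.5)+(7.6 × 10⁻⁴)(+0.45) = 1.1 × 10⁻³ → stable
  155–170 m: −αΔT+βΔS = −(2.2 × 10⁻⁴)(+2.9)+(7.6 × 10⁻⁴)(-0.33) = -8.9 × 10⁻⁴ → UNSTABLE
  170–223 m: −αΔT+βΔS = −(2.2 × 10⁻⁴)(-2.3)+(7.6 × 10⁻⁴)(+0.19) = 6.5 × 10⁻⁴ → stable
The 155–170 m interval has Δρ < 0: lighter water underlies denser water.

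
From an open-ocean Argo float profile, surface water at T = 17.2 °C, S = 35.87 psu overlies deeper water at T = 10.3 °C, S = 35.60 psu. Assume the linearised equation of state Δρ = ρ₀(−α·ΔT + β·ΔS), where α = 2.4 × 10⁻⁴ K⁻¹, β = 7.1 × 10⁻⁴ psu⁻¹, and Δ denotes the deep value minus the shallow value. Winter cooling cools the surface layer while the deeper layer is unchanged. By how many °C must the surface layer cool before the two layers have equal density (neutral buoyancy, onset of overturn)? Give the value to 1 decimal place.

6.1 °C

Neutral buoyancy requires Δρ = 0, i.e. −α(T_deep − T_surf′) + β(S_deep − S_surf) = 0.
T_surf′ = T_deep − (β/α)·ΔS = 10.3 − (7.1 × 10⁻⁴/2.4 × 10⁻⁴)·(-0.27) = 11.099 °C.
Cooling required: 17.2 − (11.099) = 6.101 °C.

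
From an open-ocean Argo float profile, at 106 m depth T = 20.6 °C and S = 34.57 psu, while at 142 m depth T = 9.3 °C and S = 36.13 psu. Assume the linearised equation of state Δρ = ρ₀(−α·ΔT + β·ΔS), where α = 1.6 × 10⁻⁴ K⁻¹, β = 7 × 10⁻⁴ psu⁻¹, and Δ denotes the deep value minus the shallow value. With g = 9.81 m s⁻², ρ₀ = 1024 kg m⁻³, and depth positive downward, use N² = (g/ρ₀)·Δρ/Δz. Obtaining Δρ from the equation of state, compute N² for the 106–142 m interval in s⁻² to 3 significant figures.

7.90 × 10⁻⁴ s⁻²

ΔT = -11.3 K, ΔS = +1.56 psu (deep − shallow).
Δρ/ρ₀ = −αΔT + βΔS = 1.808 × 10⁻³ + 1.092 × 10⁻³ = 2.90 × 10⁻³, so Δρ ≈ 2.970 kg m⁻³.
N² = (g/ρ₀)·Δρ/Δz = g·(Δρ/ρ₀)/Δz = 9.81 × 2.90 × 10⁻³ / 36 = 7.9025 × 10⁻⁴ s⁻² ≈ 7.90 × 10⁻⁴ s⁻².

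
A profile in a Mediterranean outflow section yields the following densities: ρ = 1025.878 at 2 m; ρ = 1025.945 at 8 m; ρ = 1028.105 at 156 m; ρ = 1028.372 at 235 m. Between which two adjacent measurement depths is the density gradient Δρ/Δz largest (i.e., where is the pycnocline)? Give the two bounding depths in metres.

Compute the density gradient over each adjacent pair:
  2–8 m: Δρ/Δz = 0.067/6 = 0.011 kg m⁻⁴
  8–156 m: Δρ/Δz = 2.160/148 = 0.015 kg m⁻⁴
  156–235 m: Δρ/Δz = 0.267/79 = 3.4 × 10⁻³ kg m⁻⁴
The largest gradient is in the 8–156 m interval — the pycnocline.

8–156 m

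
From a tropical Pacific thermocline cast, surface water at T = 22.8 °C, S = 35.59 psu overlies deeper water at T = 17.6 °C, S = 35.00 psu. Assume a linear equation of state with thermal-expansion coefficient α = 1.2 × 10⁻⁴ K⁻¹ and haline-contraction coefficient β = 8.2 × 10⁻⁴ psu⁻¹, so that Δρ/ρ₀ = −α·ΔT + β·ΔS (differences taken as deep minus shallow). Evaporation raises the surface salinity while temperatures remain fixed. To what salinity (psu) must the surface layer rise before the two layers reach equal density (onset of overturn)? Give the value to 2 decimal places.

Neutral buoyancy requires −α(T_deep − T_surf) + β(S_deep − S_surf′) = 0.
S_surf′ = S_deep − (α/β)·ΔT = 35.00 − (1.2 × 10⁻⁴/8.2 × 10⁻⁴)·(-5.2) = 35.7610 psu.
Increase required: 35.7610 − 35.59 = 0.1710 psu.

35.76 psu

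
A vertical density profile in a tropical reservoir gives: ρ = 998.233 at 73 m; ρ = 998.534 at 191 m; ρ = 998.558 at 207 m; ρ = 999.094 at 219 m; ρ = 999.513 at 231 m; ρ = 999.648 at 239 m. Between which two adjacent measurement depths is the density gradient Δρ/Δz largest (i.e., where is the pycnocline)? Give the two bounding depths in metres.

207–219 m

Compute the density gradient over each adjacent pair:
  73–191 m: Δρ/Δz = 0.301/118 = 2.6 × 10⁻³ kg m⁻⁴
  191–207 m: Δρ/Δz = 0.024/16 = 1.5 × 10⁻³ kg m⁻⁴
  207–219 m: Δρ/Δz = 0.536/12 = 0.045 kg m⁻⁴
  219–231 m: Δρ/Δz = 0.419/12 = 0.035 kg m⁻⁴
  231–239 m: Δρ/Δz = 0.135/8 = 0.017 kg m⁻⁴
The largest gradient is in the 207–219 m interval — the pycnocline.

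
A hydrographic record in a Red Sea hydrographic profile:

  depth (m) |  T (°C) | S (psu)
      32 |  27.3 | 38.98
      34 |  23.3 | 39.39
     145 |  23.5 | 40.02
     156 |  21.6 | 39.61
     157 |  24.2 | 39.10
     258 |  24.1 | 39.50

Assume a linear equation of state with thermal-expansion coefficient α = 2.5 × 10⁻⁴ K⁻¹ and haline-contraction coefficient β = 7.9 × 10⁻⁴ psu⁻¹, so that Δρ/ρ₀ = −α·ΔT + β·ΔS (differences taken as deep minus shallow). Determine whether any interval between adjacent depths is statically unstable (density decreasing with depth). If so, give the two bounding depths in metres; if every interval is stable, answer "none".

Evaluate Δρ/ρ₀ = −αΔT + βΔS across each adjacent pair:
  32–34 m: −αΔT+βΔS = −(2.5 × 10⁻⁴)(-4.0)+(7.9 × 10⁻⁴)(+0.41) = 1.3 × 10⁻³ → stable
  34–145 m: −αΔT+βΔS = −(2.5 × 10⁻⁴)(+0.2)+(7.9 × 10⁻⁴)(+0.63) = 4.5 × 10⁻⁴ → stable
  145–156 m: −αΔT+βΔS = −(2.5 × 10⁻⁴)(-1.9)+(7.9 × 10⁻⁴)(-0.41) = 1.5 × 10⁻⁴ → stable
  156–157 m: −αΔT+βΔS = −(2.5 × 10⁻⁴)(+2.6)+(7.9 × 10⁻⁴)(-0.51) = -1.1 × 10⁻³ → UNSTABLE
  157–258 m: −αΔT+βΔS = −(2.5 × 10⁻⁴)(-0.1)+(7.9 × 10⁻⁴)(+0.40) = 3.4 × 10⁻⁴ → stable
The 156–157 m interval has Δρ < 0: lighter water underlies denser water.

156–157 m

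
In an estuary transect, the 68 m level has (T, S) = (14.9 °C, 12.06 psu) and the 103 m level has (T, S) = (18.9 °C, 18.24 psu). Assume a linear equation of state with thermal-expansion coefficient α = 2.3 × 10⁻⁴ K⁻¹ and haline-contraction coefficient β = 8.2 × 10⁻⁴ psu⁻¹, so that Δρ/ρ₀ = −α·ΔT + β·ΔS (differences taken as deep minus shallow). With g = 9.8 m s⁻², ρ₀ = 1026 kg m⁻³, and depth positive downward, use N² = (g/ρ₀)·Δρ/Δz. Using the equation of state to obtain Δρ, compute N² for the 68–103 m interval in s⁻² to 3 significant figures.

1.16 × 10⁻³ s⁻²

ΔT = +4.0 K, ΔS = +6.18 psu (deep − shallow).
Δρ/ρ₀ = −αΔT + βΔS = -9.20 × 10⁻⁴ + 5.0676 × 10⁻³ = 4.1476 × 10⁻³, so Δρ ≈ 4.255 kg m⁻³.
N² = (g/ρ₀)·Δρ/Δz = g·(Δρ/ρ₀)/Δz = 9.8 × 4.1476 × 10⁻³ / 35 = 1.1613 × 10⁻³ s⁻² ≈ 1.16 × 10⁻³ s⁻².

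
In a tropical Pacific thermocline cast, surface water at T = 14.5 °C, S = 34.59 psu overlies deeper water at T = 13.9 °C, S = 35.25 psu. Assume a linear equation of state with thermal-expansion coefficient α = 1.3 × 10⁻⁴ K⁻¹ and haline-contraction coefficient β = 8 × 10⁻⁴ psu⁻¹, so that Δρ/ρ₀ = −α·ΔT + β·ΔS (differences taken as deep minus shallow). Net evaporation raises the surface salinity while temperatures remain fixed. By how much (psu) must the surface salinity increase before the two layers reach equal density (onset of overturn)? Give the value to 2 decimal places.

0.76 psu

Neutral buoyancy requires −α(T_deep − T_surf) + β(S_deep − S_surf′) = 0.
S_surf′ = S_deep − (α/β)·ΔT = 35.25 − (1.3 × 10⁻⁴/8 × 10⁻⁴)·(-0.6) = 35.3475 psu.
Increase required: 35.3475 − 34.59 = 0.7575 psu.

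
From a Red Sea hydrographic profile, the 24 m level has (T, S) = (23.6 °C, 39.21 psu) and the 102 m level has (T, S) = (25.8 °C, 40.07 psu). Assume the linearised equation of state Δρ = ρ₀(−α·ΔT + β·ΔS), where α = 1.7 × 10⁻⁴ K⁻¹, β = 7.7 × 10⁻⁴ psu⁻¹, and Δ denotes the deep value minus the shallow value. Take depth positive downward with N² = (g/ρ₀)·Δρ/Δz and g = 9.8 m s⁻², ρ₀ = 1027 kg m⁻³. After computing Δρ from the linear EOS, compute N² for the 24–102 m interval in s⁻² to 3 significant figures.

ΔT = +2.2 K, ΔS = +0.86 psu (deep − shallow).
Δρ/ρ₀ = −αΔT + βΔS = -3.74 × 10⁻⁴ + 6.622 × 10⁻⁴ = 2.882 × 10⁻⁴, so Δρ ≈ 0.2960 kg m⁻³.
N² = (g/ρ₀)·Δρ/Δz = g·(Δρ/ρ₀)/Δz = 9.8 × 2.882 × 10⁻⁴ / 78 = 3.6210 × 10⁻⁵ s⁻² ≈ 3.62 × 10⁻⁵ s⁻².

3.62 × 10⁻⁵ s⁻²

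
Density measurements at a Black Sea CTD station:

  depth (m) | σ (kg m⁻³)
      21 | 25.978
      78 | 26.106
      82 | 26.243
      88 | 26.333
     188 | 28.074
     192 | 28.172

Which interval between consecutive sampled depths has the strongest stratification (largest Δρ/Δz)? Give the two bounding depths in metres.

78–82 m

Compute the density gradient over each adjacent pair:
  21–78 m: Δρ/Δz = 0.128/57 = 2.2 × 10⁻³ kg m⁻⁴
  78–82 m: Δρ/Δz = 0.137/4 = 0.034 kg m⁻⁴
  82–88 m: Δρ/Δz = 0.090/6 = 0.015 kg m⁻⁴
  88–188 m: Δρ/Δz = 1.741/100 = 0.017 kg m⁻⁴
  188–192 m: Δρ/Δz = 0.098/4 = 0.025 kg m⁻⁴
The largest gradient is in the 78–82 m interval — the pycnocline.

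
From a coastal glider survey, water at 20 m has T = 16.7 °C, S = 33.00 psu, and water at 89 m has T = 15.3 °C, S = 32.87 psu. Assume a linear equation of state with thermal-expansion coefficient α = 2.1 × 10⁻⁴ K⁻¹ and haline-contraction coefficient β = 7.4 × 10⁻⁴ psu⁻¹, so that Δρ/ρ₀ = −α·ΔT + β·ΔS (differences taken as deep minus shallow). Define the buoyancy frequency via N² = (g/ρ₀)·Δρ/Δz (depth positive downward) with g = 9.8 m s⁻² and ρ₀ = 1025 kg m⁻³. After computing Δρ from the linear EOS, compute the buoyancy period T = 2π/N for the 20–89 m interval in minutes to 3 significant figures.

19.8 min

ΔT = -1.4 K, ΔS = -0.13 psu (deep − shallow).
Δρ/ρ₀ = −αΔT + βΔS = 2.94 × 10⁻⁴ − 9.62 × 10⁻⁵ = 1.978 × 10⁻⁴, so Δρ ≈ 0.2027 kg m⁻³.
N² = (g/ρ₀)·Δρ/Δz = g·(Δρ/ρ₀)/Δz = 9.8 × 1.978 × 10⁻⁴ / 69 = 2.8093 × 10⁻⁵ s⁻².
N = √(2.8093 × 10⁻⁵) = 5.3003 × 10⁻³ rad s⁻¹ → T = 2π/N = 1.1854 × 10³ s = 19.757 min ≈ 19.8 min.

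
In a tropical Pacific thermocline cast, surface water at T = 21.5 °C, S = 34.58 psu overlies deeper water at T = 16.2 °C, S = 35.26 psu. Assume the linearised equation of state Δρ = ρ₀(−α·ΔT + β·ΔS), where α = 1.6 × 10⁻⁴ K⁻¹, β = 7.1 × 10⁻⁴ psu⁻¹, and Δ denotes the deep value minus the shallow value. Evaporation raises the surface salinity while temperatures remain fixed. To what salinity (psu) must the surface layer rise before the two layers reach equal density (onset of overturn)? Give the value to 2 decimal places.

Neutral buoyancy requires −α(T_deep − T_surf) + β(S_deep − S_surf′) = 0.
S_surf′ = S_deep − (α/β)·ΔT = 35.26 − (1.6 × 10⁻⁴/7.1 × 10⁻⁴)·(-5.3) = 36.4544 psu.
Increase required: 36.4544 − 34.58 = 1.8744 psu.

36.45 psu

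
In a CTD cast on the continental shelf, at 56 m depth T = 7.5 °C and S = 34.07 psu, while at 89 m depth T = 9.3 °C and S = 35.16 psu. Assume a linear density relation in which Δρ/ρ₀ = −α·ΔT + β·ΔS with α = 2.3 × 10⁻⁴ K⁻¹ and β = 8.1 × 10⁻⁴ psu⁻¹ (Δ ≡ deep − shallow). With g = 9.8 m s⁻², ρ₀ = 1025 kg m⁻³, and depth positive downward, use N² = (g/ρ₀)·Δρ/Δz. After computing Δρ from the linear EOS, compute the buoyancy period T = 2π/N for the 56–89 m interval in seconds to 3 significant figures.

532 s

ΔT = +1.8 K, ΔS = +1.09 psu (deep − shallow).
Δρ/ρ₀ = −αΔT + βΔS = -4.14 × 10⁻⁴ + 8.829 × 10⁻⁴ = 4.689 × 10⁻⁴, so Δρ ≈ 0.4806 kg m⁻³.
N² = (g/ρ₀)·Δρ/Δz = g·(Δρ/ρ₀)/Δz = 9.8 × 4.689 × 10⁻⁴ / 33 = 1.3925 × 10⁻⁴ s⁻².
N = √(1.3925 × 10⁻⁴) = 0.011800 rad s⁻¹ → T = 2π/N = 532.47 s ≈ 532 s.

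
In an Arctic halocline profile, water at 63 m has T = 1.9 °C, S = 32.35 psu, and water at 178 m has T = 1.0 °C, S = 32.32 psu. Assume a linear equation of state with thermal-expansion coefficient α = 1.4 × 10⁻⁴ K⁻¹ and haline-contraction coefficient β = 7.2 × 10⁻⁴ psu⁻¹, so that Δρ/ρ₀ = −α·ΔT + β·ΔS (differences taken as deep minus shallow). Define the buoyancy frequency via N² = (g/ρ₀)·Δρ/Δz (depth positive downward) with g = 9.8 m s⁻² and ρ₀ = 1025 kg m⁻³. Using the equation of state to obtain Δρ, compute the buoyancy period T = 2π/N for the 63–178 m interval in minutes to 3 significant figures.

ΔT = -0.9 K, ΔS = -0.03 psu (deep − shallow).
Δρ/ρ₀ = −αΔT + βΔS = 1.26 × 10⁻⁴ − 2.16 × 10⁻⁵ = 1.044 × 10⁻⁴, so Δρ ≈ 0.1070 kg m⁻³.
N² = (g/ρ₀)·Δρ/Δz = g·(Δρ/ρ₀)/Δz = 9.8 × 1.044 × 10⁻⁴ / 115 = 8.8967 × 10⁻⁶ s⁻².
N = √(8.8967 × 10⁻⁶) = 2.9827 × 10⁻³ rad s⁻¹ → T = 2π/N = 2.1065 × 10³ s = 35.108 min ≈ 35.1 min.

35.1 min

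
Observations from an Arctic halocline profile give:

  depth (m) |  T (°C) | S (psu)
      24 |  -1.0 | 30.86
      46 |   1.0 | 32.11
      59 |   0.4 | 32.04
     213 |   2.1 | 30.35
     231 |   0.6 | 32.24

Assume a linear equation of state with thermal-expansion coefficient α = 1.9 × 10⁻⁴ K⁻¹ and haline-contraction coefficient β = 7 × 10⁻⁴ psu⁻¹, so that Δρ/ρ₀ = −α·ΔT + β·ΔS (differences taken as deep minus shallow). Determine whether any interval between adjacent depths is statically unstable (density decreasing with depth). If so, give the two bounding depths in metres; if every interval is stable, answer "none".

59–213 m

Evaluate Δρ/ρ₀ = −αΔT + βΔS across each adjacent pair:
  24–46 m: −αΔT+βΔS = −(1.9 × 10⁻⁴)(+2.0)+(7 × 10⁻⁴)(+1.25) = 4.9 × 10⁻⁴ → stable
  46–59 m: −αΔT+βΔS = −(1.9 × 10⁻⁴)(-0.6)+(7 × 10⁻⁴)(-0.07) = 6.5 × 10⁻⁵ → stable
  59–213 m: −αΔT+βΔS = −(1.9 × 10⁻⁴)(+1.7)+(7 × 10⁻⁴)(-1.69) = -1.5 × 10⁻³ → UNSTABLE
  213–231 m: −αΔT+βΔS = −(1.9 × 10⁻⁴)(-1.5)+(7 × 10⁻⁴)(+1.89) = 1.6 × 10⁻³ → stable
The 59–213 m interval has Δρ < 0: lighter water underlies denser water.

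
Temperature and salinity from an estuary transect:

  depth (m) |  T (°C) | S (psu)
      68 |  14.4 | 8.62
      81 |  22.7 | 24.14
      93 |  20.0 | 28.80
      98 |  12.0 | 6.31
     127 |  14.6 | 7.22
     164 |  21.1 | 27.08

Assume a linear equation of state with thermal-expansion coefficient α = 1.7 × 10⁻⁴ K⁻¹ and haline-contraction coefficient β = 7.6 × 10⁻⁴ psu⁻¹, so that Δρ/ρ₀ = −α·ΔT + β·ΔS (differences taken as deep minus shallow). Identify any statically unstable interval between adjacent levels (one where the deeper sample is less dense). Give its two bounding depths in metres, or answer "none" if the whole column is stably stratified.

93–98 m

Evaluate Δρ/ρ₀ = −αΔT + βΔS across each adjacent pair:
  68–81 m: −αΔT+βΔS = −(1.7 × 10⁻⁴)(+8.3)+(7.6 × 10⁻⁴)(+15.52) = 0.010 → stable
  81–93 m: −αΔT+βΔS = −(1.7 × 10⁻⁴)(-2.7)+(7.6 × 10⁻⁴)(+4.66) = 4.0 × 10⁻³ → stable
  93–98 m: −αΔT+βΔS = −(1.7 × 10⁻⁴)(-8.0)+(7.6 × 10⁻⁴)(-22.49) = -0.016 → UNSTABLE
  98–127 m: −αΔT+βΔS = −(1.7 × 10⁻⁴)(+2.6)+(7.6 × 10⁻⁴)(+0.91) = 2.5 × 10⁻⁴ → stable
  127–164 m: −αΔT+βΔS = −(1.7 × 10⁻⁴)(+6.5)+(7.6 × 10⁻⁴)(+19.86) = 0.014 → stable
The 93–98 m interval has Δρ < 0: lighter water underlies denser water.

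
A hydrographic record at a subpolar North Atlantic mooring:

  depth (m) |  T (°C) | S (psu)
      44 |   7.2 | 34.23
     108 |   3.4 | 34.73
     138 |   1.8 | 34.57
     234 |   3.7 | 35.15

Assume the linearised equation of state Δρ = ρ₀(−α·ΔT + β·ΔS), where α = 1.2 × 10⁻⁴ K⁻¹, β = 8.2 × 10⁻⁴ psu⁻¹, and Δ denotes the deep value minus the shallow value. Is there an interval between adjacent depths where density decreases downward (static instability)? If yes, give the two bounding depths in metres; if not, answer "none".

none

Evaluate Δρ/ρ₀ = −αΔT + βΔS across each adjacent pair:
  44–108 m: −αΔT+βΔS = −(1.2 × 10⁻⁴)(-3.8)+(8.2 × 10⁻⁴)(+0.50) = 8.7 × 10⁻⁴ → stable
  108–138 m: −αΔT+βΔS = −(1.2 × 10⁻⁴)(-1.6)+(8.2 × 10⁻⁴)(-0.16) = 6.1 × 10⁻⁵ → stable
  138–234 m: −αΔT+βΔS = −(1.2 × 10⁻⁴)(+1.9)+(8.2 × 10⁻⁴)(+0.58) = 2.5 × 10⁻⁴ → stable
Every interval has Δρ > 0: the column is stably stratified throughout.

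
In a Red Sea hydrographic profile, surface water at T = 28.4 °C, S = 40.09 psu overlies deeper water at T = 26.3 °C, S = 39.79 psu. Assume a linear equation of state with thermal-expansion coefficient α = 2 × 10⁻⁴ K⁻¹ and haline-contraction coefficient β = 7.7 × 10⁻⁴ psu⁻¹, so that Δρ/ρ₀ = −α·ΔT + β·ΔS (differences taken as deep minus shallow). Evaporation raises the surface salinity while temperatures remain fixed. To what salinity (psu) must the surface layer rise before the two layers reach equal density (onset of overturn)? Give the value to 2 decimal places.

40.34 psu

Neutral buoyancy requires −α(T_deep − T_surf) + β(S_deep − S_surf′) = 0.
S_surf′ = S_deep − (α/β)·ΔT = 39.79 − (2 × 10⁻⁴/7.7 × 10⁻⁴)·(-2.1) = 40.3355 psu.
Increase required: 40.3355 − 40.09 = 0.2455 psu.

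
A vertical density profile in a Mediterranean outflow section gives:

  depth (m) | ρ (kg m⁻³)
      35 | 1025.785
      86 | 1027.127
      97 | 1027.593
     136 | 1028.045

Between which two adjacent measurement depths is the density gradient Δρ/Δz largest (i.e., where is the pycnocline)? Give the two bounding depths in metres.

86–97 m

Compute the density gradient over each adjacent pair:
  35–86 m: Δρ/Δz = 1.342/51 = 0.026 kg m⁻⁴
  86–97 m: Δρ/Δz = 0.466/11 = 0.042 kg m⁻⁴
  97–136 m: Δρ/Δz = 0.452/39 = 0.012 kg m⁻⁴
The largest gradient is in the 86–97 m interval — the pycnocline.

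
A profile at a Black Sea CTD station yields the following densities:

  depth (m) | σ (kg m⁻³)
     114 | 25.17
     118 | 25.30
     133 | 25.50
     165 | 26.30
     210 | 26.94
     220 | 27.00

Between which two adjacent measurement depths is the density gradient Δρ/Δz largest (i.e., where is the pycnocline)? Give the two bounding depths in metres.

Compute the density gradient over each adjacent pair:
  114–118 m: Δρ/Δz = 0.13/4 = 0.033 kg m⁻⁴
  118–133 m: Δρ/Δz = 0.20/15 = 0.013 kg m⁻⁴
  133–165 m: Δρ/Δz = 0.80/32 = 0.025 kg m⁻⁴
  165–210 m: Δρ/Δz = 0.64/45 = 0.014 kg m⁻⁴
  210–220 m: Δρ/Δz = 0.06/10 = 6.0 × 10⁻³ kg m⁻⁴
The largest gradient is in the 114–118 m interval — the pycnocline.

114–118 m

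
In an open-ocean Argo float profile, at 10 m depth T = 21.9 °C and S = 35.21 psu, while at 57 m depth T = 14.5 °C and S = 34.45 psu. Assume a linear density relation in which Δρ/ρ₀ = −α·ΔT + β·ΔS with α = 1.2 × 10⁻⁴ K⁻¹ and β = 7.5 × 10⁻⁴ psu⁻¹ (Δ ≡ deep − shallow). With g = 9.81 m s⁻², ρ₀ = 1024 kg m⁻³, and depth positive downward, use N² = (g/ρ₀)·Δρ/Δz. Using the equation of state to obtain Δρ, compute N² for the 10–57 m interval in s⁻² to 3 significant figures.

ΔT = -7.4 K, ΔS = -0.76 psu (deep − shallow).
Δρ/ρ₀ = −αΔT + βΔS = 8.88 × 10⁻⁴ − 5.70 × 10⁻⁴ = 3.18 × 10⁻⁴, so Δρ ≈ 0.3256 kg m⁻³.
N² = (g/ρ₀)·Δρ/Δz = g·(Δρ/ρ₀)/Δz = 9.81 × 3.18 × 10⁻⁴ / 47 = 6.6374 × 10⁻⁵ s⁻² ≈ 6.64 × 10⁻⁵ s⁻².

6.64 × 10⁻⁵ s⁻²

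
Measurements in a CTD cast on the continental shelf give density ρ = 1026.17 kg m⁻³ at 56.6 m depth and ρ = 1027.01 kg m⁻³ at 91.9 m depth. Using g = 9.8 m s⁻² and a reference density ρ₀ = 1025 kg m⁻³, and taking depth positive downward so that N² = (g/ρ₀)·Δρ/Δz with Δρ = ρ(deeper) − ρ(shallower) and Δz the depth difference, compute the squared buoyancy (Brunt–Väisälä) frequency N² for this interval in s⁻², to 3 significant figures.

Δρ = 1027.01 − 1026.17 = 0.84 kg m⁻³ over Δz = 91.9 − 56.6 = 35.3 m.
N² = (9.8/1025) × (0.84/35.3) = 2.2751 × 10⁻⁴ s⁻² ≈ 2.28 × 10⁻⁴ s⁻².
N² > 0, so the interval is statically stable.

2.28 × 10⁻⁴ s⁻²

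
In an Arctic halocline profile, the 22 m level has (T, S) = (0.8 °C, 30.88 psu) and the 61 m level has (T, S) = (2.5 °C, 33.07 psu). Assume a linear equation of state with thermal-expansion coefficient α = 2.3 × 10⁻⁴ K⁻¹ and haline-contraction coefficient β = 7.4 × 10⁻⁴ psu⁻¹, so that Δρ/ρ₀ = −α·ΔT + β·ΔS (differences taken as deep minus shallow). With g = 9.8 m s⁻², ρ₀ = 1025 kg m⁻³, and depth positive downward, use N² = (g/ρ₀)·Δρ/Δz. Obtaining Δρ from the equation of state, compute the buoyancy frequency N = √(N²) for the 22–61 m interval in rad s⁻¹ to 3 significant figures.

ΔT = +1.7 K, ΔS = +2.19 psu (deep − shallow).
Δρ/ρ₀ = −αΔT + βΔS = -3.91 × 10⁻⁴ + 1.6206 × 10⁻³ = 1.2296 × 10⁻³, so Δρ ≈ 1.260 kg m⁻³.
N² = (g/ρ₀)·Δρ/Δz = g·(Δρ/ρ₀)/Δz = 9.8 × 1.2296 × 10⁻³ / 39 = 3.0898 × 10⁻⁴ s⁻².
N = √(3.0898 × 10⁻⁴) = 0.017578 rad s⁻¹ ≈ 0.0176 rad s⁻¹.

0.0176 rad s⁻¹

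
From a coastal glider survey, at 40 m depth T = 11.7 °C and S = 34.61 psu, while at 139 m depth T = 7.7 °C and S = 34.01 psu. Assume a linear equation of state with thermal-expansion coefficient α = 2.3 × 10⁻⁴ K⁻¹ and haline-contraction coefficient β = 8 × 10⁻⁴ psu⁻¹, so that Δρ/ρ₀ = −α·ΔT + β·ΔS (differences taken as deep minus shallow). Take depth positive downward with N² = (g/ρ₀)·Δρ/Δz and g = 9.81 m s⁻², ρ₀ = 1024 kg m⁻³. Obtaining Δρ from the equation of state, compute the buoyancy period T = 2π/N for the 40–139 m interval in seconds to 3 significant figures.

ΔT = -4.0 K, ΔS = -0.60 psu (deep − shallow).
Δρ/ρ₀ = −αΔT + βΔS = 9.20 × 10⁻⁴ − 4.80 × 10⁻⁴ = 4.40 × 10⁻⁴, so Δρ ≈ 0.4506 kg m⁻³.
N² = (g/ρ₀)·Δρ/Δz = g·(Δρ/ρ₀)/Δz = 9.81 × 4.40 × 10⁻⁴ / 99 = 4.3600 × 10⁻⁵ s⁻².
N = √(4.3600 × 10⁻⁵) = 6.6030 × 10⁻³ rad s⁻¹ → T = 2π/N = 951.57 s ≈ 952 s.

952 s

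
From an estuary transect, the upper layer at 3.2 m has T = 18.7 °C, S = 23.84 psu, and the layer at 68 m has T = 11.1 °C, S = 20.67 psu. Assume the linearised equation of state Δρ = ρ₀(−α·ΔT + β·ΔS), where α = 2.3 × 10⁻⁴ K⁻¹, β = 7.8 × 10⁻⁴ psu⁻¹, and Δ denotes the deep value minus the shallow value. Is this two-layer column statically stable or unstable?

unstable

ΔT = 11.1 − 18.7 = -7.6 K and ΔS = 20.67 − 23.84 = -3.17 psu (deep − shallow).
−αΔT = 1.748 × 10⁻³; βΔS = -2.4726 × 10⁻³; sum Δρ/ρ₀ = -7.246 × 10⁻⁴.
Δρ/ρ₀ < 0, so Δρ < 0: deeper water is lighter → statically unstable; the column would overturn.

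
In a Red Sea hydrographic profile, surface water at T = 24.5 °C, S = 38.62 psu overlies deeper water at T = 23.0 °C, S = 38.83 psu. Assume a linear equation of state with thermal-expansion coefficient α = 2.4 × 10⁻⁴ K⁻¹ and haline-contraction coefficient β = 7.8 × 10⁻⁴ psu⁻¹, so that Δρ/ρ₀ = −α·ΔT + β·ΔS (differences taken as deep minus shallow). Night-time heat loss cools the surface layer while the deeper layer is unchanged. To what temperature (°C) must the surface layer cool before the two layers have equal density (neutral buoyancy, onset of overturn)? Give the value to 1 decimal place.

22.3 °C

Neutral buoyancy requires Δρ = 0, i.e. −α(T_deep − T_surf′) + β(S_deep − S_surf) = 0.
T_surf′ = T_deep − (β/α)·ΔS = 23.0 − (7.8 × 10⁻⁴/2.4 × 10⁻⁴)·(+0.21) = 22.317 °C.
Cooling required: 24.5 − (22.317) = 2.183 °C.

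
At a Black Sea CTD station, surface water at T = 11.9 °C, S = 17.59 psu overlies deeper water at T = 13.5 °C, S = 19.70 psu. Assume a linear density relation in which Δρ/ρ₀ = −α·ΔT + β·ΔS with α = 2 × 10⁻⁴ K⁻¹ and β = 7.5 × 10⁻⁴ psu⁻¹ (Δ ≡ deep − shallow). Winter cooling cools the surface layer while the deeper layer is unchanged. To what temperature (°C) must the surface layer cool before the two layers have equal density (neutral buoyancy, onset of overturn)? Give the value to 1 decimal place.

Neutral buoyancy requires Δρ = 0, i.e. −α(T_deep − T_surf′) + β(S_deep − S_surf) = 0.
T_surf′ = T_deep − (β/α)·ΔS = 13.5 − (7.5 × 10⁻⁴/2 × 10⁻⁴)·(+2.11) = 5.588 °C.
Cooling required: 11.9 − (5.588) = 6.312 °C.

5.6 °C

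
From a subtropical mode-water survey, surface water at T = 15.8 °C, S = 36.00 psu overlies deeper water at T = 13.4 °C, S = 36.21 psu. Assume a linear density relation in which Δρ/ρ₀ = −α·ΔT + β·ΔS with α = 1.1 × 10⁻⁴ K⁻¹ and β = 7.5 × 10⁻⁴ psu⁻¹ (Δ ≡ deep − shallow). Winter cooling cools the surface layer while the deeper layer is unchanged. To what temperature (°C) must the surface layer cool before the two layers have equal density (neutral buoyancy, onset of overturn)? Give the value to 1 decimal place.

Neutral buoyancy requires Δρ = 0, i.e. −α(T_deep − T_surf′) + β(S_deep − S_surf) = 0.
T_surf′ = T_deep − (β/α)·ΔS = 13.4 − (7.5 × 10⁻⁴/1.1 × 10⁻⁴)·(+0.21) = 11.968 °C.
Cooling required: 15.8 − (11.968) = 3.832 °C.

12.0 °C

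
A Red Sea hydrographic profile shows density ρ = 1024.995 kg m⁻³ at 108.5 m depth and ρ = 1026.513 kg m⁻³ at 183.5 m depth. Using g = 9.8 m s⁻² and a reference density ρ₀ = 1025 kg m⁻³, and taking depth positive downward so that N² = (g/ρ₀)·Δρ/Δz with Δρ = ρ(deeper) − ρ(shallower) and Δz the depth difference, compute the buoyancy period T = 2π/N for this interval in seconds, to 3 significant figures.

Δρ = 1026.513 − 1024.995 = 1.518 kg m⁻³ over Δz = 183.5 − 108.5 = 75 m.
N² = (9.8/1025) × (1.518/75) = 1.9351 × 10⁻⁴ s⁻².
N = √(1.9351 × 10⁻⁴) = 0.013911 rad s⁻¹, so T = 2π/N = 451.67 s ≈ 452 s.

452 s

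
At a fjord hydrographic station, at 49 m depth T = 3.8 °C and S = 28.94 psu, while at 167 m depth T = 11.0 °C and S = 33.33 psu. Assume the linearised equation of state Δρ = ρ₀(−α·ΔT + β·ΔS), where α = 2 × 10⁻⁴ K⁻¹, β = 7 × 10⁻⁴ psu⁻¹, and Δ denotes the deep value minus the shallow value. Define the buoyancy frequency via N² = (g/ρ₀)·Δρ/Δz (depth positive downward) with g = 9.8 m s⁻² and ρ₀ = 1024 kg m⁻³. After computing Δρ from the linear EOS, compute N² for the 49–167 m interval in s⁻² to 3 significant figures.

ΔT = +7.2 K, ΔS = +4.39 psu (deep − shallow).
Δρ/ρ₀ = −αΔT + βΔS = -1.44 × 10⁻³ + 3.073 × 10⁻³ = 1.633 × 10⁻³, so Δρ ≈ 1.672 kg m⁻³.
N² = (g/ρ₀)·Δρ/Δz = g·(Δρ/ρ₀)/Δz = 9.8 × 1.633 × 10⁻³ / 118 = 1.3562 × 10⁻⁴ s⁻² ≈ 1.36 × 10⁻⁴ s⁻².

1.36 × 10⁻⁴ s⁻²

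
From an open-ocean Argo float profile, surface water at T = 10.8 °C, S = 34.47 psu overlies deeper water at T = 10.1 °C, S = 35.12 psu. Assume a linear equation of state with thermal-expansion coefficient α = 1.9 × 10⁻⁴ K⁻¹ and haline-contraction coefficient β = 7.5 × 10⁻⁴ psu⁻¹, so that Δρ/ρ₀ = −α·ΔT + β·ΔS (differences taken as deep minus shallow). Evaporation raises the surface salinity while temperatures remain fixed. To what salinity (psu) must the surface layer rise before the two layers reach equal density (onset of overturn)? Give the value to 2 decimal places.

Neutral buoyancy requires −α(T_deep − T_surf) + β(S_deep − S_surf′) = 0.
S_surf′ = S_deep − (α/β)·ΔT = 35.12 − (1.9 × 10⁻⁴/7.5 × 10⁻⁴)·(-0.7) = 35.2973 psu.
Increase required: 35.2973 − 34.47 = 0.8273 psu.

35.30 psu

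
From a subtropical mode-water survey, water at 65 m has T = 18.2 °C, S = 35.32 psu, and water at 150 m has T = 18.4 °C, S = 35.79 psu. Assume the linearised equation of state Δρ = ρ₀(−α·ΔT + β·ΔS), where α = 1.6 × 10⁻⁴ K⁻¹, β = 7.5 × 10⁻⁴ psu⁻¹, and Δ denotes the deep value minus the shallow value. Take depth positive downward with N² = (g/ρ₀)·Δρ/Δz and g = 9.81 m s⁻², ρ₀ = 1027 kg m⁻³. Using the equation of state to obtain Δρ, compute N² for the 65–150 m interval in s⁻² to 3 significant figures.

3.70 × 10⁻⁵ s⁻²

ΔT = +0.2 K, ΔS = +0.47 psu (deep − shallow).
Δρ/ρ₀ = −αΔT + βΔS = -3.20 × 10⁻⁵ + 3.525 × 10⁻⁴ = 3.205 × 10⁻⁴, so Δρ ≈ 0.3292 kg m⁻³.
N² = (g/ρ₀)·Δρ/Δz = g·(Δρ/ρ₀)/Δz = 9.81 × 3.205 × 10⁻⁴ / 85 = 3.6989 × 10⁻⁵ s⁻² ≈ 3.70 × 10⁻⁵ s⁻².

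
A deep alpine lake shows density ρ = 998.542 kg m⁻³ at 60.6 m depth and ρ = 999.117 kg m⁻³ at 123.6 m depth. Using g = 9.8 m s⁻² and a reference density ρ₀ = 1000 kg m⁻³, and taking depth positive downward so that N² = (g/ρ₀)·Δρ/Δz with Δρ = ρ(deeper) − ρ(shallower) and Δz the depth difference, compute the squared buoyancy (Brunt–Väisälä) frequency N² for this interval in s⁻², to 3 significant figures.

8.94 × 10⁻⁵ s⁻²

Δρ = 999.117 − 998.542 = 0.575 kg m⁻³ over Δz = 123.6 − 60.6 = 63 m.
N² = (9.8/1000) × (0.575/63) = 8.9444 × 10⁻⁵ s⁻² ≈ 8.94 × 10⁻⁵ s⁻².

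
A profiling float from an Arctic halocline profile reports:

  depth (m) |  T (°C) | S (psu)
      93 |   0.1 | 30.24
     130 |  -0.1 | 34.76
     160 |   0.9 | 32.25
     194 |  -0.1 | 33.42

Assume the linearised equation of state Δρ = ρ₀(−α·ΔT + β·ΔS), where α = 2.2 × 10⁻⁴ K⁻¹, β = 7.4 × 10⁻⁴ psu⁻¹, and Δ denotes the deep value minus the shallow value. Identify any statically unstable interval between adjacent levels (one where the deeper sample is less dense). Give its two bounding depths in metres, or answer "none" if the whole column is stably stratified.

Evaluate Δρ/ρ₀ = −αΔT + βΔS across each adjacent pair:
  93–130 m: −αΔT+βΔS = −(2.2 × 10⁻⁴)(-0.2)+(7.4 × 10⁻⁴)(+4.52) = 3.4 × 10⁻³ → stable
  130–160 m: −αΔT+βΔS = −(2.2 × 10⁻⁴)(+1.0)+(7.4 × 10⁻⁴)(-2.51) = -2.1 × 10⁻³ → UNSTABLE
  160–194 m: −αΔT+βΔS = −(2.2 × 10⁻⁴)(-1.0)+(7.4 × 10⁻⁴)(+1.17) = 1.1 × 10⁻³ → stable
The 130–160 m interval has Δρ < 0: lighter water underlies denser water.

130–160 m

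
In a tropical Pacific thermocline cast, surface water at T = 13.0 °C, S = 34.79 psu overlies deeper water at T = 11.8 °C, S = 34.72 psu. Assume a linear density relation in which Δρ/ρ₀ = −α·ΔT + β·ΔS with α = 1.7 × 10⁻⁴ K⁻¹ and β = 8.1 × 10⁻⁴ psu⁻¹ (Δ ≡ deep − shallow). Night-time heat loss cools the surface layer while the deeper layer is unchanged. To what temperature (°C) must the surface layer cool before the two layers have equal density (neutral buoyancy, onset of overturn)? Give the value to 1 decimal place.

Neutral buoyancy requires Δρ = 0, i.e. −α(T_deep − T_surf′) + β(S_deep − S_surf) = 0.
T_surf′ = T_deep − (β/α)·ΔS = 11.8 − (8.1 × 10⁻⁴/1.7 × 10⁻⁴)·(-0.07) = 12.134 °C.
Cooling required: 13.0 − (12.134) = 0.866 °C.

12.1 °C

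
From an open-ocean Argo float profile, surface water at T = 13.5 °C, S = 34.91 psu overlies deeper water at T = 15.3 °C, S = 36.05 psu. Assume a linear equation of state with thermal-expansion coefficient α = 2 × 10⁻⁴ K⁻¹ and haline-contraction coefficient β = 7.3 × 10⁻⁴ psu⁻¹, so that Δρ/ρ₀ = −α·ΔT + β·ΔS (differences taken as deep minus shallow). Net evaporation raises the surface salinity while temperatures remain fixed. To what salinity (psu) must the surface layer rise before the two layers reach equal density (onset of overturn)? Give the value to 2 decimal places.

35.56 psu

Neutral buoyancy requires −α(T_deep − T_surf) + β(S_deep − S_surf′) = 0.
S_surf′ = S_deep − (α/β)·ΔT = 36.05 − (2 × 10⁻⁴/7.3 × 10⁻⁴)·(+1.8) = 35.5568 psu.
Increase required: 35.5568 − 34.91 = 0.6468 psu.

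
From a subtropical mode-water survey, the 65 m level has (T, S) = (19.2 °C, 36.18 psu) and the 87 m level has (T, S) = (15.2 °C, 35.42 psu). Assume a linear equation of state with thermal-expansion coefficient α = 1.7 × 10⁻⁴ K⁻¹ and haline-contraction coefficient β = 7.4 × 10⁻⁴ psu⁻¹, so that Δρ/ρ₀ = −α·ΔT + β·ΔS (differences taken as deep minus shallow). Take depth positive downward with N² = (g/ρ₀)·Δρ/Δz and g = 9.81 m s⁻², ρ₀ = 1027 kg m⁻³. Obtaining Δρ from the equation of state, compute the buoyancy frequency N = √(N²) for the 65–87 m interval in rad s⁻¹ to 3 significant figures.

ΔT = -4.0 K, ΔS = -0.76 psu (deep − shallow).
Δρ/ρ₀ = −αΔT + βΔS = 6.80 × 10⁻⁴ − 5.624 × 10⁻⁴ = 1.176 × 10⁻⁴, so Δρ ≈ 0.1208 kg m⁻³.
N² = (g/ρ₀)·Δρ/Δz = g·(Δρ/ρ₀)/Δz = 9.81 × 1.176 × 10⁻⁴ / 22 = 5.2439 × 10⁻⁵ s⁻².
N = √(5.2439 × 10⁻⁵) = 7.2415 × 10⁻³ rad s⁻¹ ≈ 7.24 × 10⁻³ rad s⁻¹.

7.24 × 10⁻³ rad s⁻¹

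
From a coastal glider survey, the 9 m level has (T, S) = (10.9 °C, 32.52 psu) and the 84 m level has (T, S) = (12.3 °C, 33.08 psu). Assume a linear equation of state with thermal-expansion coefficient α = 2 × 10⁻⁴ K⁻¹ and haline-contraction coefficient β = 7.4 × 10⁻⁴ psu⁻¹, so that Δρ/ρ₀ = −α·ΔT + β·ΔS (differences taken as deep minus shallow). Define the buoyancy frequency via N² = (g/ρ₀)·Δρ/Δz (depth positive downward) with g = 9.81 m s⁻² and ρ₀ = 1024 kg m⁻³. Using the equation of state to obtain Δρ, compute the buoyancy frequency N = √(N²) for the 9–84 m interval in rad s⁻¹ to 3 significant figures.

ΔT = +1.4 K, ΔS = +0.56 psu (deep − shallow).
Δρ/ρ₀ = −αΔT + βΔS = -2.80 × 10⁻⁴ + 4.144 × 10⁻⁴ = 1.344 × 10⁻⁴, so Δρ ≈ 0.1376 kg m⁻³.
N² = (g/ρ₀)·Δρ/Δz = g·(Δρ/ρ₀)/Δz = 9.81 × 1.344 × 10⁻⁴ / 75 = 1.7580 × 10⁻⁵ s⁻².
N = √(1.7580 × 10⁻⁵) = 4.1929 × 10⁻³ rad s⁻¹ ≈ 4.19 × 10⁻³ rad s⁻¹.

4.19 × 10⁻³ rad s⁻¹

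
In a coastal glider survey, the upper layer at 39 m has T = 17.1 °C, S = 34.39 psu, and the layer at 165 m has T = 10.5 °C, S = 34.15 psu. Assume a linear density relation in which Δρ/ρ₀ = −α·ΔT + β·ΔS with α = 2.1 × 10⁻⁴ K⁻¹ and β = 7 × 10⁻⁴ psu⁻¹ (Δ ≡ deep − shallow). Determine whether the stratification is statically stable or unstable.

ΔT = 10.5 − 17.1 = -6.6 K and ΔS = 34.15 − 34.39 = -0.24 psu (deep − shallow).
−αΔT = 1.386 × 10⁻³; βΔS = -1.68 × 10⁻⁴; sum Δρ/ρ₀ = 1.218 × 10⁻³.
Δρ/ρ₀ > 0, so Δρ > 0: deeper water is denser → statically stable.

stable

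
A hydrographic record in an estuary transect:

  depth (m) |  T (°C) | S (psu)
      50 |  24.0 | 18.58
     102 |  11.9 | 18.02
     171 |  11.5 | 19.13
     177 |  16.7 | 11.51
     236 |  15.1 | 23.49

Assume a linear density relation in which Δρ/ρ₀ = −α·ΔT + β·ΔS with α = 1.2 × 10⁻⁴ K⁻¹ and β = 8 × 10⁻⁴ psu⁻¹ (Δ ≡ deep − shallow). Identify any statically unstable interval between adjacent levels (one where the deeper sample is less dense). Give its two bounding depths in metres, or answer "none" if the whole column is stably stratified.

171–177 m

Evaluate Δρ/ρ₀ = −αΔT + βΔS across each adjacent pair:
  50–102 m: −αΔT+βΔS = −(1.2 × 10⁻⁴)(-12.1)+(8 × 10⁻⁴)(-0.56) = 1.0 × 10⁻³ → stable
  102–171 m: −αΔT+βΔS = −(1.2 × 10⁻⁴)(-0.4)+(8 × 10⁻⁴)(+1.11) = 9.4 × 10⁻⁴ → stable
  171–177 m: −αΔT+βΔS = −(1.2 × 10⁻⁴)(+5.2)+(8 × 10⁻⁴)(-7.62) = -6.7 × 10⁻³ → UNSTABLE
  177–236 m: −αΔT+βΔS = −(1.2 × 10⁻⁴)(-1.6)+(8 × 10⁻⁴)(+11.98) = 9.8 × 10⁻³ → stable
The 171–177 m interval has Δρ < 0: lighter water underlies denser water.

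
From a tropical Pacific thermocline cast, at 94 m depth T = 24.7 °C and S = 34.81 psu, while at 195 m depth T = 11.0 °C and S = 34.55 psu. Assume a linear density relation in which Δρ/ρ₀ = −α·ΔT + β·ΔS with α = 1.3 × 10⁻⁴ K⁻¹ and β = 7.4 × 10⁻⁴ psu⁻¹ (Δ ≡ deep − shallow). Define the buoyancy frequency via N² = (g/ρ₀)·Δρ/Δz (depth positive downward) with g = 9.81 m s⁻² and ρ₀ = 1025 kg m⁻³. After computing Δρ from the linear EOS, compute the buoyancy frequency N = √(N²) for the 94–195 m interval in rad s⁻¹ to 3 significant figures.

0.0124 rad s⁻¹

ΔT = -13.7 K, ΔS = -0.26 psu (deep − shallow).
Δρ/ρ₀ = −αΔT + βΔS = 1.781 × 10⁻³ − 1.924 × 10⁻⁴ = 1.5886 × 10⁻³, so Δρ ≈ 1.628 kg m⁻³.
N² = (g/ρ₀)·Δρ/Δz = g·(Δρ/ρ₀)/Δz = 9.81 × 1.5886 × 10⁻³ / 101 = 1.5430 × 10⁻⁴ s⁻².
N = √(1.5430 × 10⁻⁴) = 0.012422 rad s⁻¹ ≈ 0.0124 rad s⁻¹.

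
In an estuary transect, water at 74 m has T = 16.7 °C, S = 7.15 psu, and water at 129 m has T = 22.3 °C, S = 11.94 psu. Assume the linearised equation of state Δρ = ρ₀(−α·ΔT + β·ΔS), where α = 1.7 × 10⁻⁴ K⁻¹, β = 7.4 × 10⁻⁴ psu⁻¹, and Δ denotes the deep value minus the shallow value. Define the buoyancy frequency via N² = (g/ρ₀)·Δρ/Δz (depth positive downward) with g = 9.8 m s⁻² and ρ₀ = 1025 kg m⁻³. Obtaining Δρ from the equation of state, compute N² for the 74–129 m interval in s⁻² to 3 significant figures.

ΔT = +5.6 K, ΔS = +4.79 psu (deep − shallow).
Δρ/ρ₀ = −αΔT + βΔS = -9.52 × 10⁻⁴ + 3.5446 × 10⁻³ = 2.5926 × 10⁻³, so Δρ ≈ 2.657 kg m⁻³.
N² = (g/ρ₀)·Δρ/Δz = g·(Δρ/ρ₀)/Δz = 9.8 × 2.5926 × 10⁻³ / 55 = 4.6195 × 10⁻⁴ s⁻² ≈ 4.62 × 10⁻⁴ s⁻².

4.62 × 10⁻⁴ s⁻²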